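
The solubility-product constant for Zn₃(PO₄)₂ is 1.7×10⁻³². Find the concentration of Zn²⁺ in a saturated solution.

Zn₃(PO₄)₂(s) ⇌ 3 Zn²⁺(aq) + 2 PO₄³⁻(aq)
Let s be the molar solubility. Then [Zn²⁺] = 3s and [PO₄³⁻] = 2s.
Ksp = [Zn²⁺]^3[PO₄³⁻]^2 = (3s)^3 · (2s)^2 = 108s^5 = 1.7×10⁻³²
s = 1.7×10⁻⁷ mol L⁻¹
[Zn²⁺] = 3s = 5.2×10⁻⁷ mol L⁻¹

5.2×10⁻⁷ M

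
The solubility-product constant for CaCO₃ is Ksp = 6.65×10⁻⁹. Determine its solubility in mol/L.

CaCO₃(s) ⇌ Ca²⁺(aq) + CO₃²⁻(aq)
With molar solubility s: [Ca²⁺] = s, [CO₃²⁻] = s.
Ksp = [Ca²⁺][CO₃²⁻] = s · s = s^2
s^2 = 6.65×10⁻⁹
s = 8.15×10⁻⁵ M

8.15×10⁻⁵ M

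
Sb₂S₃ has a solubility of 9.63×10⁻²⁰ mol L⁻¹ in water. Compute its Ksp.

Sb₂S₃(s) ⇌ 2 Sb³⁺(aq) + 3 S²⁻(aq)
Call the molar solubility s, so that [Sb³⁺] = 2s and [S²⁻] = 3s.
Ksp = [Sb³⁺]^2[S²⁻]^3 = (2s)^2 · (3s)^3 = 108s^5
Ksp = 108 × (9.63×10⁻²⁰)^5 = 8.94×10⁻⁹⁴

Ksp = 8.94×10⁻⁹⁴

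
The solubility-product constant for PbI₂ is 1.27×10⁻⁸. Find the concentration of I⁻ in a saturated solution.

2.94×10⁻³ M

PbI₂(s) ⇌ Pb²⁺(aq) + 2 I⁻(aq)
Let s be the molar solubility. Then [Pb²⁺] = s and [I⁻] = 2s.
Ksp = [Pb²⁺][I⁻]^2 = s · (2s)^2 = 4s^3 = 1.27×10⁻⁸
s = 1.47×10⁻³ mol/L
[I⁻] = 2s = 2.94×10⁻³ mol/L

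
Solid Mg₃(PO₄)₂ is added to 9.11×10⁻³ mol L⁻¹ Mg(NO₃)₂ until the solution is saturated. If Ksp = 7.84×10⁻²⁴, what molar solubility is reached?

1.61×10⁻⁹ M

Mg₃(PO₄)₂(s) ⇌ 3 Mg²⁺(aq) + 2 PO₄³⁻(aq)
With Mg²⁺ already at 9.11×10⁻³ mol L⁻¹ and s small, take [Mg²⁺] ≈ 9.11×10⁻³ mol L⁻¹ and [PO₄³⁻] = 2s.
Ksp = [Mg²⁺]^3[PO₄³⁻]^2 = (9.11×10⁻³)^3(2s)^2
(2s)^2 = 7.84×10⁻²⁴ / (9.11×10⁻³)^3 = 1.04×10⁻¹⁷
s = 1.61×10⁻⁹ mol L⁻¹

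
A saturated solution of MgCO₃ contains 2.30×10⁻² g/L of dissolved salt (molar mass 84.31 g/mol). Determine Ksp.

Ksp = 7.44×10⁻⁸

Convert to molarity: s = 2.30×10⁻² / 84.31 = 2.7280×10⁻⁴ mol/L
MgCO₃(s) ⇌ Mg²⁺(aq) + CO₃²⁻(aq)
Let s be the molar solubility. Then [Mg²⁺] = s and [CO₃²⁻] = s.
Ksp = [Mg²⁺][CO₃²⁻] = s · s = s^2
Ksp = (2.7280×10⁻⁴)^2 = 7.44×10⁻⁸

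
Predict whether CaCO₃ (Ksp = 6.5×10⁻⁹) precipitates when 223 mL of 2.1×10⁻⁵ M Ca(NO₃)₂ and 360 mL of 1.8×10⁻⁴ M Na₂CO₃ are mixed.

No

The combined volume is 583 mL.
[Ca²⁺] = (2.1×10⁻⁵)(223)/583 = 8.0×10⁻⁶ M
[CO₃²⁻] = (1.8×10⁻⁴)(360)/583 = 1.1×10⁻⁴ M
Q = [Ca²⁺][CO₃²⁻] = 8.9×10⁻¹⁰
Since Q (8.9×10⁻¹⁰) is less than Ksp (6.5×10⁻⁹), no CaCO₃ precipitates.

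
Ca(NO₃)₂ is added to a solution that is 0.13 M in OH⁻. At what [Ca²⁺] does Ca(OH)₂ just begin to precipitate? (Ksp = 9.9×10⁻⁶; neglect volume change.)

The threshold for precipitation is Q = Ksp.
Ca(OH)₂(s) ⇌ Ca²⁺(aq) + 2 OH⁻(aq)
Ksp = [Ca²⁺][OH⁻]^2 = [Ca²⁺](0.13)^2
[Ca²⁺] = 9.9×10⁻⁶ / (0.13)^2 = 5.9×10⁻⁴
[Ca²⁺] = 5.9×10⁻⁴ M

5.9×10⁻⁴ M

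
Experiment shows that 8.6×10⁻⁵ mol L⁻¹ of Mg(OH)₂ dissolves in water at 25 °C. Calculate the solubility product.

Ksp = 2.5×10⁻¹²

Mg(OH)₂(s) ⇌ Mg²⁺(aq) + 2 OH⁻(aq)
Call the molar solubility s, so that [Mg²⁺] = s and [OH⁻] = 2s.
Ksp = [Mg²⁺][OH⁻]^2 = s · (2s)^2 = 4s^3
Ksp = 4 × (8.6×10⁻⁵)^3 = 2.5×10⁻¹²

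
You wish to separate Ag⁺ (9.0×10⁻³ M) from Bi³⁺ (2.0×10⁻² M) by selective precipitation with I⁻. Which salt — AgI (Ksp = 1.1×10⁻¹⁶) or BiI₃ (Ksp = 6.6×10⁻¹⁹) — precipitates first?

The threshold for precipitation is Q = Ksp.
For AgI: [I⁻] = (Ksp/[Ag⁺]) = 1.2×10⁻¹⁴ M
For BiI₃: [I⁻] = (Ksp/[Bi³⁺])^(1/3) = 3.2×10⁻⁶ M
AgI requires the lower [I⁻], so it precipitates first.

AgI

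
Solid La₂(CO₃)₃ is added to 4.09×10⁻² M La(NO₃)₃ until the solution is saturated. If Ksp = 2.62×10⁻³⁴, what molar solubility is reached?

La₂(CO₃)₃(s) ⇌ 2 La³⁺(aq) + 3 CO₃²⁻(aq)
Let s be the solubility of La₂(CO₃)₃ here. The common ion gives [La³⁺] ≈ 4.09×10⁻² M, and [CO₃²⁻] = 3s.
Ksp = [La³⁺]^2[CO₃²⁻]^3 = (4.09×10⁻²)^2(3s)^3
(3s)^3 = 2.62×10⁻³⁴ / (4.09×10⁻²)^2 = 1.57×10⁻³¹
s = 1.80×10⁻¹¹ M

1.80×10⁻¹¹ M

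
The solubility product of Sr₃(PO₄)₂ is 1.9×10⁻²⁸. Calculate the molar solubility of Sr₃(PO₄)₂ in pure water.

1.1×10⁻⁶ M

Sr₃(PO₄)₂(s) ⇌ 3 Sr²⁺(aq) + 2 PO₄³⁻(aq)
Call the molar solubility s, so that [Sr²⁺] = 3s and [PO₄³⁻] = 2s.
Ksp = [Sr²⁺]^3[PO₄³⁻]^2 = (3s)^3 · (2s)^2 = 108s^5
108s^5 = 1.9×10⁻²⁸  ⇒  s^5 = 1.8×10⁻³⁰
Taking the 5th root, s = 1.1×10⁻⁶ mol/L.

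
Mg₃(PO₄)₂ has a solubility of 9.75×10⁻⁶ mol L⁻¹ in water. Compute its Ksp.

Mg₃(PO₄)₂(s) ⇌ 3 Mg²⁺(aq) + 2 PO₄³⁻(aq)
Call the molar solubility s, so that [Mg²⁺] = 3s and [PO₄³⁻] = 2s.
Ksp = [Mg²⁺]^3[PO₄³⁻]^2 = (3s)^3 · (2s)^2 = 108s^5
Ksp = 108 × (9.75×10⁻⁶)^5 = 9.52×10⁻²⁴

Ksp = 9.52×10⁻²⁴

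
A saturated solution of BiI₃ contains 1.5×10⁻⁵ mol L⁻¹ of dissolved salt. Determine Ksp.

BiI₃(s) ⇌ Bi³⁺(aq) + 3 I⁻(aq)
Let s be the molar solubility. Then [Bi³⁺] = s and [I⁻] = 3s.
Ksp = [Bi³⁺][I⁻]^3 = s · (3s)^3 = 27s^4
Ksp = 27 × (1.5×10⁻⁵)^4 = 1.4×10⁻¹⁸

Ksp = 1.4×10⁻¹⁸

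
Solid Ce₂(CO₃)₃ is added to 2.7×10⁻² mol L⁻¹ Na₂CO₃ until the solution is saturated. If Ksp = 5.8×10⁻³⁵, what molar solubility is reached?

8.6×10⁻¹⁶ M

Ce₂(CO₃)₃(s) ⇌ 2 Ce³⁺(aq) + 3 CO₃²⁻(aq)
The solution already contains CO₃²⁻ at 2.7×10⁻² mol L⁻¹. Let s be the molar solubility of Ce₂(CO₃)₃.
[CO₃²⁻] ≈ 2.7×10⁻² mol L⁻¹ (common ion dominates); [Ce³⁺] = 2s.
Ksp = [Ce³⁺]^2[CO₃²⁻]^3 = (2s)^2(2.7×10⁻²)^3
(2s)^2 = 5.8×10⁻³⁵ / (2.7×10⁻²)^3 = 2.9×10⁻³⁰
s = 8.6×10⁻¹⁶ mol L⁻¹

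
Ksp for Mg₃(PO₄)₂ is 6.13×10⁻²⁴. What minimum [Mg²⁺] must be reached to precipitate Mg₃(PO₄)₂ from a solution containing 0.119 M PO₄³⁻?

7.56×10⁻⁸ M

Precipitation of each salt begins when its ion product equals Ksp.
Mg₃(PO₄)₂(s) ⇌ 3 Mg²⁺(aq) + 2 PO₄³⁻(aq)
Ksp = [Mg²⁺]^3[PO₄³⁻]^2 = [Mg²⁺]^3(0.119)^2
[Mg²⁺]^3 = 6.13×10⁻²⁴ / (0.119)^2 = 4.33×10⁻²²
[Mg²⁺] = 7.56×10⁻⁸ M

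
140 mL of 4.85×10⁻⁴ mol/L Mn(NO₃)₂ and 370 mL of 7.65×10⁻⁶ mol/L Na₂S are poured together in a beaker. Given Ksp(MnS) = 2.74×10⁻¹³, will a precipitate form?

Yes

The combined volume is 510 mL.
[Mn²⁺] = (4.85×10⁻⁴)(140)/510 = 1.33×10⁻⁴ mol/L
[S²⁻] = (7.65×10⁻⁶)(370)/510 = 5.55×10⁻⁶ mol/L
Q = [Mn²⁺][S²⁻] = 7.39×10⁻¹⁰
Because Q > Ksp (7.39×10⁻¹⁰ vs 2.74×10⁻¹³), a precipitate of MnS forms.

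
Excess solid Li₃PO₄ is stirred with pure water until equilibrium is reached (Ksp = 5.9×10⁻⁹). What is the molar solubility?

3.8×10⁻³ M

Li₃PO₄(s) ⇌ 3 Li⁺(aq) + PO₄³⁻(aq)
Call the molar solubility s, so that [Li⁺] = 3s and [PO₄³⁻] = s.
Ksp = [Li⁺]^3[PO₄³⁻] = (3s)^3 · s = 27s^4
27s^4 = 5.9×10⁻⁹  ⇒  s^4 = 2.2×10⁻¹⁰
Taking the 4th root, s = 3.8×10⁻³ mol L⁻¹.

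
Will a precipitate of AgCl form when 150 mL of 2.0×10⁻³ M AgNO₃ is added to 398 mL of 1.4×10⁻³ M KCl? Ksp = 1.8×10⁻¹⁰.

Yes

Total volume after mixing = 150 + 398 = 548 mL.
[Ag⁺] = (2.0×10⁻³)(150)/548 = 5.5×10⁻⁴ M
[Cl⁻] = (1.4×10⁻³)(398)/548 = 1.0×10⁻³ M
Q = [Ag⁺][Cl⁻] = 5.6×10⁻⁷
Since Q (5.6×10⁻⁷) exceeds Ksp (1.8×10⁻¹⁰), AgCl will precipitate.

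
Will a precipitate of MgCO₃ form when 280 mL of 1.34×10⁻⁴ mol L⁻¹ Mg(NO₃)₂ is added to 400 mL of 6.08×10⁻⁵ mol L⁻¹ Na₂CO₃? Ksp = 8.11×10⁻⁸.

Total volume after mixing = 280 + 400 = 680 mL.
[Mg²⁺] = (1.34×10⁻⁴)(280)/680 = 5.52×10⁻⁵ mol L⁻¹
[CO₃²⁻] = (6.08×10⁻⁵)(400)/680 = 3.58×10⁻⁵ mol L⁻¹
Q = [Mg²⁺][CO₃²⁻] = 1.97×10⁻⁹
Q < Ksp (1.97×10⁻⁹ vs 8.11×10⁻⁸); the solution remains unsaturated and no precipitate forms.

No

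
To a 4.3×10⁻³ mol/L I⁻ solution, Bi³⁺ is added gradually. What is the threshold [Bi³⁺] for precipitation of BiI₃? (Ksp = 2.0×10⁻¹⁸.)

2.5×10⁻¹¹ M

Precipitation begins when Q = Ksp.
BiI₃(s) ⇌ Bi³⁺(aq) + 3 I⁻(aq)
Ksp = [Bi³⁺][I⁻]^3 = [Bi³⁺](4.3×10⁻³)^3
[Bi³⁺] = 2.0×10⁻¹⁸ / (4.3×10⁻³)^3 = 2.5×10⁻¹¹
[Bi³⁺] = 2.5×10⁻¹¹ mol/L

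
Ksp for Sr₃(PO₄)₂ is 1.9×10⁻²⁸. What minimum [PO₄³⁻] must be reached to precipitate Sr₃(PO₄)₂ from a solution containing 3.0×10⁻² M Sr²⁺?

The threshold for precipitation is Q = Ksp.
Sr₃(PO₄)₂(s) ⇌ 3 Sr²⁺(aq) + 2 PO₄³⁻(aq)
Ksp = [Sr²⁺]^3[PO₄³⁻]^2 = [PO₄³⁻]^2(3.0×10⁻²)^3
[PO₄³⁻]^2 = 1.9×10⁻²⁸ / (3.0×10⁻²)^3 = 7.0×10⁻²⁴
[PO₄³⁻] = 2.7×10⁻¹² M

2.7×10⁻¹² M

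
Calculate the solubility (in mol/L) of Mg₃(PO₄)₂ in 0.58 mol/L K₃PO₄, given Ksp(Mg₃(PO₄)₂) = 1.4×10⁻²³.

Mg₃(PO₄)₂(s) ⇌ 3 Mg²⁺(aq) + 2 PO₄³⁻(aq)
With PO₄³⁻ already at 0.58 mol/L and s small, take [PO₄³⁻] ≈ 0.58 mol/L and [Mg²⁺] = 3s.
Ksp = [Mg²⁺]^3[PO₄³⁻]^2 = (3s)^3(0.58)^2
(3s)^3 = 1.4×10⁻²³ / (0.58)^2 = 4.2×10⁻²³
s = 1.2×10⁻⁸ mol/L

1.2×10⁻⁸ M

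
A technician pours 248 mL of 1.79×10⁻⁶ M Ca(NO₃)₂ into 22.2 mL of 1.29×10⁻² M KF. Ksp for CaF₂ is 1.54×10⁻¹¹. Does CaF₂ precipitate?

After mixing, V = 248 mL + 22.2 mL = 270.2 mL.
[Ca²⁺] = (1.79×10⁻⁶)(248)/270.2 = 1.64×10⁻⁶ M
[F⁻] = (1.29×10⁻²)(22.2)/270.2 = 1.06×10⁻³ M
Q = [Ca²⁺][F⁻]^2 = 1.85×10⁻¹²
Since Q (1.85×10⁻¹²) is less than Ksp (1.54×10⁻¹¹), no CaF₂ precipitates.

No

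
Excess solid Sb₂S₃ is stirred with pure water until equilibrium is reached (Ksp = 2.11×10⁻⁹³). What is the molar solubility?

Sb₂S₃(s) ⇌ 2 Sb³⁺(aq) + 3 S²⁻(aq)
Let s be the molar solubility. Then [Sb³⁺] = 2s and [S²⁻] = 3s.
Ksp = [Sb³⁺]^2[S²⁻]^3 = (2s)^2 · (3s)^3 = 108s^5
108s^5 = 2.11×10⁻⁹³  ⇒  s^5 = 1.95×10⁻⁹⁵
Taking the 5th root, s = 1.14×10⁻¹⁹ M.

1.14×10⁻¹⁹ M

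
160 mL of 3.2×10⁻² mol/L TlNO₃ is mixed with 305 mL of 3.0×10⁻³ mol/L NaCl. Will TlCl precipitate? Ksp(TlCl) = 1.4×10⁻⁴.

Total volume after mixing = 160 + 305 = 465 mL.
[Tl⁺] = (3.2×10⁻²)(160)/465 = 1.1×10⁻² mol/L
[Cl⁻] = (3.0×10⁻³)(305)/465 = 2.0×10⁻³ mol/L
Q = [Tl⁺][Cl⁻] = 2.2×10⁻⁵
Q = 2.2×10⁻⁵ < Ksp = 1.4×10⁻⁴, so the solution is unsaturated and no precipitate forms.

No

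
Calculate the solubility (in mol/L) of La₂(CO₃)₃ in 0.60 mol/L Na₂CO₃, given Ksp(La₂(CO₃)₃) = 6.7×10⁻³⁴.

La₂(CO₃)₃(s) ⇌ 2 La³⁺(aq) + 3 CO₃²⁻(aq)
With CO₃²⁻ already at 0.60 mol/L and s small, take [CO₃²⁻] ≈ 0.60 mol/L and [La³⁺] = 2s.
Ksp = [La³⁺]^2[CO₃²⁻]^3 = (2s)^2(0.60)^3
(2s)^2 = 6.7×10⁻³⁴ / (0.60)^3 = 3.1×10⁻³³
s = 2.8×10⁻¹⁷ mol/L

2.8×10⁻¹⁷ M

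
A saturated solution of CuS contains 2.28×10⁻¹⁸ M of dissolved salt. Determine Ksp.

CuS(s) ⇌ Cu²⁺(aq) + S²⁻(aq)
For each mole of CuS that dissolves per liter, [Cu²⁺] = s and [S²⁻] = s; let s denote this solubility.
Ksp = [Cu²⁺][S²⁻] = s · s = s^2
Ksp = (2.28×10⁻¹⁸)^2 = 5.20×10⁻³⁶

Ksp = 5.20×10⁻³⁶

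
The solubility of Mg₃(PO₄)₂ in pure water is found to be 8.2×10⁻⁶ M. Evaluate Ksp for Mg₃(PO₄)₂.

Ksp = 4.0×10⁻²⁴

Mg₃(PO₄)₂(s) ⇌ 3 Mg²⁺(aq) + 2 PO₄³⁻(aq)
Let s be the molar solubility. Then [Mg²⁺] = 3s and [PO₄³⁻] = 2s.
Ksp = [Mg²⁺]^3[PO₄³⁻]^2 = (3s)^3 · (2s)^2 = 108s^5
Ksp = 108 × (8.2×10⁻⁶)^5 = 4.0×10⁻²⁴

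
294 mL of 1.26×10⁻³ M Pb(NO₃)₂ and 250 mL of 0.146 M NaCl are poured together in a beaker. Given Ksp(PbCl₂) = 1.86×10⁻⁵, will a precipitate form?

Total volume after mixing = 294 + 250 = 544 mL.
[Pb²⁺] = (1.26×10⁻³)(294)/544 = 6.81×10⁻⁴ M
[Cl⁻] = (0.146)(250)/544 = 6.71×10⁻² M
Q = [Pb²⁺][Cl⁻]^2 = 3.07×10⁻⁶
Since Q (3.07×10⁻⁶) is less than Ksp (1.86×10⁻⁵), no PbCl₂ precipitates.

No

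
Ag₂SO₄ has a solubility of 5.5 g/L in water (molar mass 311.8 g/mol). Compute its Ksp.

Ksp = 2.2×10⁻⁵

Molar solubility s = (5.5 g/L) / (311.8 g/mol) = 1.764×10⁻² mol/L
Ag₂SO₄(s) ⇌ 2 Ag⁺(aq) + SO₄²⁻(aq)
With molar solubility s: [Ag⁺] = 2s, [SO₄²⁻] = s.
Ksp = [Ag⁺]^2[SO₄²⁻] = (2s)^2 · s = 4s^3
Ksp = 4 × (1.764×10⁻²)^3 = 2.2×10⁻⁵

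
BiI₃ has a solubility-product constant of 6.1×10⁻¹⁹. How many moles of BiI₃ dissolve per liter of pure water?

BiI₃(s) ⇌ Bi³⁺(aq) + 3 I⁻(aq)
Let s be the molar solubility. Then [Bi³⁺] = s and [I⁻] = 3s.
Ksp = [Bi³⁺][I⁻]^3 = s · (3s)^3 = 27s^4
27s^4 = 6.1×10⁻¹⁹  ⇒  s^4 = 2.3×10⁻²⁰
s = (2.3×10⁻²⁰)^(1/4) = 1.2×10⁻⁵ M

1.2×10⁻⁵ M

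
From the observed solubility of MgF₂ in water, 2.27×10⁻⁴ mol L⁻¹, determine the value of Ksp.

Ksp = 4.68×10⁻¹¹

MgF₂(s) ⇌ Mg²⁺(aq) + 2 F⁻(aq)
If s mol/L of MgF₂ dissolves, [Mg²⁺] = s and [F⁻] = 2s.
Ksp = [Mg²⁺][F⁻]^2 = s · (2s)^2 = 4s^3
Ksp = 4 × (2.27×10⁻⁴)^3 = 4.68×10⁻¹¹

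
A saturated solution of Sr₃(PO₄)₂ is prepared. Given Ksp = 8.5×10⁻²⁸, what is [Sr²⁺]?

4.5×10⁻⁶ M

Sr₃(PO₄)₂(s) ⇌ 3 Sr²⁺(aq) + 2 PO₄³⁻(aq)
Call the molar solubility s, so that [Sr²⁺] = 3s and [PO₄³⁻] = 2s.
Ksp = [Sr²⁺]^3[PO₄³⁻]^2 = (3s)^3 · (2s)^2 = 108s^5 = 8.5×10⁻²⁸
s = 1.5×10⁻⁶ mol L⁻¹
[Sr²⁺] = 3s = 4.5×10⁻⁶ mol L⁻¹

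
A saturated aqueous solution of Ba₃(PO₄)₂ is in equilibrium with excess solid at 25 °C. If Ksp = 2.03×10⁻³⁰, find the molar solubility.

Ba₃(PO₄)₂(s) ⇌ 3 Ba²⁺(aq) + 2 PO₄³⁻(aq)
With molar solubility s: [Ba²⁺] = 3s, [PO₄³⁻] = 2s.
Ksp = [Ba²⁺]^3[PO₄³⁻]^2 = (3s)^3 · (2s)^2 = 108s^5
108s^5 = 2.03×10⁻³⁰  ⇒  s^5 = 1.88×10⁻³²
s = (1.88×10⁻³²)^(1/5) = 4.52×10⁻⁷ M

4.52×10⁻⁷ M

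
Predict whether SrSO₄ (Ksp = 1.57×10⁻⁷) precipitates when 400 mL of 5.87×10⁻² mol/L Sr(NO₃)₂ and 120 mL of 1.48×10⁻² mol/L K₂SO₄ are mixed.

Yes

Total volume after mixing = 400 + 120 = 520 mL.
[Sr²⁺] = (5.87×10⁻²)(400)/520 = 4.52×10⁻² mol/L
[SO₄²⁻] = (1.48×10⁻²)(120)/520 = 3.42×10⁻³ mol/L
Q = [Sr²⁺][SO₄²⁻] = 1.54×10⁻⁴
Since Q (1.54×10⁻⁴) exceeds Ksp (1.57×10⁻⁷), SrSO₄ will precipitate.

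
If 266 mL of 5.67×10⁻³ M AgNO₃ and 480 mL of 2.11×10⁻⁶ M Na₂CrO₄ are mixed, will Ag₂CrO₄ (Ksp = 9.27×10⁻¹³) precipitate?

Yes

After mixing, V = 266 mL + 480 mL = 746 mL.
[Ag⁺] = (5.67×10⁻³)(266)/746 = 2.02×10⁻³ M
[CrO₄²⁻] = (2.11×10⁻⁶)(480)/746 = 1.36×10⁻⁶ M
Q = [Ag⁺]^2[CrO₄²⁻] = 5.55×10⁻¹²
Q = 5.55×10⁻¹² > Ksp = 9.27×10⁻¹³, so the solution is supersaturated and Ag₂CrO₄ precipitates.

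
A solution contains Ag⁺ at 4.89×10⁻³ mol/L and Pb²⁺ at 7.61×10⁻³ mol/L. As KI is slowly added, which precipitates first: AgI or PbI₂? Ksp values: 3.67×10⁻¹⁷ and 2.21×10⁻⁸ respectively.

AgI

Precipitation begins when Q = Ksp.
For AgI: [I⁻] = (Ksp/[Ag⁺]) = 7.51×10⁻¹⁵ mol/L
For PbI₂: [I⁻] = (Ksp/[Pb²⁺])^(1/2) = 1.70×10⁻³ mol/L
The smaller threshold [I⁻] is reached first, so AgI precipitates first.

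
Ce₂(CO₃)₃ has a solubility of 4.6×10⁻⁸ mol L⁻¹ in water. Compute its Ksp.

Ce₂(CO₃)₃(s) ⇌ 2 Ce³⁺(aq) + 3 CO₃²⁻(aq)
Let s be the molar solubility. Then [Ce³⁺] = 2s and [CO₃²⁻] = 3s.
Ksp = [Ce³⁺]^2[CO₃²⁻]^3 = (2s)^2 · (3s)^3 = 108s^5
Ksp = 108 × (4.6×10⁻⁸)^5 = 2.2×10⁻³⁵

Ksp = 2.2×10⁻³⁵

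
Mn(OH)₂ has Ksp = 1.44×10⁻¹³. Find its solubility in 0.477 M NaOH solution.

Mn(OH)₂(s) ⇌ Mn²⁺(aq) + 2 OH⁻(aq)
With OH⁻ already at 0.477 M and s small, take [OH⁻] ≈ 0.477 M and [Mn²⁺] = s.
Ksp = [Mn²⁺][OH⁻]^2 = s(0.477)^2
s = 1.44×10⁻¹³ / (0.477)^2 = 6.33×10⁻¹³
s = 6.33×10⁻¹³ M

6.33×10⁻¹³ M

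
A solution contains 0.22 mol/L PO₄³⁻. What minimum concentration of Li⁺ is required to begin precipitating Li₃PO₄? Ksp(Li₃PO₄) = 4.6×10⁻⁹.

2.8×10⁻³ M

The threshold for precipitation is Q = Ksp.
Li₃PO₄(s) ⇌ 3 Li⁺(aq) + PO₄³⁻(aq)
Ksp = [Li⁺]^3[PO₄³⁻] = [Li⁺]^3(0.22)
[Li⁺]^3 = 4.6×10⁻⁹ / (0.22) = 2.1×10⁻⁸
[Li⁺] = 2.8×10⁻³ mol/L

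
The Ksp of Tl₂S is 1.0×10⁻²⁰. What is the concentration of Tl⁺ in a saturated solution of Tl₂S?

2.7×10⁻⁷ M

Tl₂S(s) ⇌ 2 Tl⁺(aq) + S²⁻(aq)
For each mole of Tl₂S that dissolves per liter, [Tl⁺] = 2s and [S²⁻] = s; let s denote this solubility.
Ksp = [Tl⁺]^2[S²⁻] = (2s)^2 · s = 4s^3 = 1.0×10⁻²⁰
s = 1.4×10⁻⁷ mol/L
[Tl⁺] = 2s = 2.7×10⁻⁷ mol/L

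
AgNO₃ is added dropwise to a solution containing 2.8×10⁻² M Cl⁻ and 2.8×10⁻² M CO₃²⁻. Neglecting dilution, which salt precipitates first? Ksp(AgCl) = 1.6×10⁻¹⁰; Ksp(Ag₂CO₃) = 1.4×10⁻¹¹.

AgCl

The threshold for precipitation is Q = Ksp.
For AgCl: [Ag⁺] = (Ksp/[Cl⁻]) = 5.7×10⁻⁹ M
For Ag₂CO₃: [Ag⁺] = (Ksp/[CO₃²⁻])^(1/2) = 2.2×10⁻⁵ M
AgCl requires the lower [Ag⁺], so it precipitates first.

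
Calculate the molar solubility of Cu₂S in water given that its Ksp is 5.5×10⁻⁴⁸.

1.1×10⁻¹⁶ M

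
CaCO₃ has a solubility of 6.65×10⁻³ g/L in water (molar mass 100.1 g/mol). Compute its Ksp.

Convert to molarity: s = 6.65×10⁻³ / 100.1 = 6.6434×10⁻⁵ mol/L
CaCO₃(s) ⇌ Ca²⁺(aq) + CO₃²⁻(aq)
If s mol/L of CaCO₃ dissolves, [Ca²⁺] = s and [CO₃²⁻] = s.
Ksp = [Ca²⁺][CO₃²⁻] = s · s = s^2
Ksp = (6.6434×10⁻⁵)^2 = 4.41×10⁻⁹

Ksp = 4.41×10⁻⁹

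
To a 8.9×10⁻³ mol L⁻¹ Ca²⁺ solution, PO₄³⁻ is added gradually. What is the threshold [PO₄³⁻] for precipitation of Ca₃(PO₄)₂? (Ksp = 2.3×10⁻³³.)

The threshold for precipitation is Q = Ksp.
Ca₃(PO₄)₂(s) ⇌ 3 Ca²⁺(aq) + 2 PO₄³⁻(aq)
Ksp = [Ca²⁺]^3[PO₄³⁻]^2 = [PO₄³⁻]^2(8.9×10⁻³)^3
[PO₄³⁻]^2 = 2.3×10⁻³³ / (8.9×10⁻³)^3 = 3.3×10⁻²⁷
[PO₄³⁻] = 5.7×10⁻¹⁴ mol L⁻¹

5.7×10⁻¹⁴ M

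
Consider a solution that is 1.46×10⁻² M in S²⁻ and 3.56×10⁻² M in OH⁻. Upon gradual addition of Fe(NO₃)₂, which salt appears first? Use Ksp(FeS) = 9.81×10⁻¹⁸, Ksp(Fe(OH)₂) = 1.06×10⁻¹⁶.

Precipitation of each salt begins when its ion product equals Ksp.
For FeS: [Fe²⁺] = (Ksp/[S²⁻]) = 6.72×10⁻¹⁶ M
For Fe(OH)₂: [Fe²⁺] = (Ksp/[OH⁻]^2) = 8.36×10⁻¹⁴ M
FeS requires the lower [Fe²⁺], so it precipitates first.

FeS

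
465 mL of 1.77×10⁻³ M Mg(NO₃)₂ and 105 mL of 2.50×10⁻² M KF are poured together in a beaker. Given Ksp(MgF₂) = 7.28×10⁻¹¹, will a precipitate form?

Yes

After mixing, V = 465 mL + 105 mL = 570 mL.
[Mg²⁺] = (1.77×10⁻³)(465)/570 = 1.44×10⁻³ M
[F⁻] = (2.50×10⁻²)(105)/570 = 4.61×10⁻³ M
Q = [Mg²⁺][F⁻]^2 = 3.06×10⁻⁸
Since Q (3.06×10⁻⁸) exceeds Ksp (7.28×10⁻¹¹), MgF₂ will precipitate.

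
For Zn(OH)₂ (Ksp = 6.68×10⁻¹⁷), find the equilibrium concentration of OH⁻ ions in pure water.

5.11×10⁻⁶ M

Zn(OH)₂(s) ⇌ Zn²⁺(aq) + 2 OH⁻(aq)
With molar solubility s: [Zn²⁺] = s, [OH⁻] = 2s.
Ksp = [Zn²⁺][OH⁻]^2 = s · (2s)^2 = 4s^3 = 6.68×10⁻¹⁷
s = 2.56×10⁻⁶ M
[OH⁻] = 2s = 5.11×10⁻⁶ M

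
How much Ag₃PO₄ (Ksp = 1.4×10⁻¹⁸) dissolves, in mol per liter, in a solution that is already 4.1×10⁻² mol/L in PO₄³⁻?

Ag₃PO₄(s) ⇌ 3 Ag⁺(aq) + PO₄³⁻(aq)
PO₄³⁻ is already present at 4.1×10⁻² mol/L. If s mol/L of Ag₃PO₄ dissolves, [Ag⁺] = 3s while [PO₄³⁻] ≈ 4.1×10⁻² mol/L.
Ksp = [Ag⁺]^3[PO₄³⁻] = (3s)^3(4.1×10⁻²)
(3s)^3 = 1.4×10⁻¹⁸ / (4.1×10⁻²) = 3.4×10⁻¹⁷
s = 1.1×10⁻⁶ mol/L

1.1×10⁻⁶ M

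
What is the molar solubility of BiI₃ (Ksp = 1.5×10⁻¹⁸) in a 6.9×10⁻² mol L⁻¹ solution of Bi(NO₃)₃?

BiI₃(s) ⇌ Bi³⁺(aq) + 3 I⁻(aq)
Let s be the solubility of BiI₃ here. The common ion gives [Bi³⁺] ≈ 6.9×10⁻² mol L⁻¹, and [I⁻] = 3s.
Ksp = [Bi³⁺][I⁻]^3 = (6.9×10⁻²)(3s)^3
(3s)^3 = 1.5×10⁻¹⁸ / (6.9×10⁻²) = 2.2×10⁻¹⁷
s = 9.3×10⁻⁷ mol L⁻¹

9.3×10⁻⁷ M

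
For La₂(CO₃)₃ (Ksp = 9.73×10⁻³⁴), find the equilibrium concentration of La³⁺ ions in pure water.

1.96×10⁻⁷ M

La₂(CO₃)₃(s) ⇌ 2 La³⁺(aq) + 3 CO₃²⁻(aq)
Call the molar solubility s, so that [La³⁺] = 2s and [CO₃²⁻] = 3s.
Ksp = [La³⁺]^2[CO₃²⁻]^3 = (2s)^2 · (3s)^3 = 108s^5 = 9.73×10⁻³⁴
s = 9.79×10⁻⁸ mol/L
[La³⁺] = 2s = 1.96×10⁻⁷ mol/L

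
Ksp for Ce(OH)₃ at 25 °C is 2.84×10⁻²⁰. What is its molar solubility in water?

5.69×10⁻⁶ M

Ce(OH)₃(s) ⇌ Ce³⁺(aq) + 3 OH⁻(aq)
For each mole of Ce(OH)₃ that dissolves per liter, [Ce³⁺] = s and [OH⁻] = 3s; let s denote this solubility.
Ksp = [Ce³⁺][OH⁻]^3 = s · (3s)^3 = 27s^4
27s^4 = 2.84×10⁻²⁰  ⇒  s^4 = 1.05×10⁻²¹
Taking the 4th root, s = 5.69×10⁻⁶ mol/L.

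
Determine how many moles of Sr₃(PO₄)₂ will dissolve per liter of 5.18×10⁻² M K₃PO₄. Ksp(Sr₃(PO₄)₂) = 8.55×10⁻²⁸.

Sr₃(PO₄)₂(s) ⇌ 3 Sr²⁺(aq) + 2 PO₄³⁻(aq)
PO₄³⁻ is already present at 5.18×10⁻² M. If s mol/L of Sr₃(PO₄)₂ dissolves, [Sr²⁺] = 3s while [PO₄³⁻] ≈ 5.18×10⁻² M.
Ksp = [Sr²⁺]^3[PO₄³⁻]^2 = (3s)^3(5.18×10⁻²)^2
(3s)^3 = 8.55×10⁻²⁸ / (5.18×10⁻²)^2 = 3.19×10⁻²⁵
s = 2.28×10⁻⁹ M

2.28×10⁻⁹ M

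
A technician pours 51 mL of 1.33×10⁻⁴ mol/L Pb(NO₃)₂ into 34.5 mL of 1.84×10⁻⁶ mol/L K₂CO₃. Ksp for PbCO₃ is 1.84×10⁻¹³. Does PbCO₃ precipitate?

After mixing, V = 51 mL + 34.5 mL = 85.5 mL.
[Pb²⁺] = (1.33×10⁻⁴)(51)/85.5 = 7.93×10⁻⁵ mol/L
[CO₃²⁻] = (1.84×10⁻⁶)(34.5)/85.5 = 7.42×10⁻⁷ mol/L
Q = [Pb²⁺][CO₃²⁻] = 5.89×10⁻¹¹
Since Q (5.89×10⁻¹¹) exceeds Ksp (1.84×10⁻¹³), PbCO₃ will precipitate.

Yes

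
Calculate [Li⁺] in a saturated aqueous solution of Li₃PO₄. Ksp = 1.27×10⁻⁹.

7.86×10⁻³ M

Li₃PO₄(s) ⇌ 3 Li⁺(aq) + PO₄³⁻(aq)
If s mol/L of Li₃PO₄ dissolves, [Li⁺] = 3s and [PO₄³⁻] = s.
Ksp = [Li⁺]^3[PO₄³⁻] = (3s)^3 · s = 27s^4 = 1.27×10⁻⁹
s = 2.62×10⁻³ mol/L
[Li⁺] = 3s = 7.86×10⁻³ mol/L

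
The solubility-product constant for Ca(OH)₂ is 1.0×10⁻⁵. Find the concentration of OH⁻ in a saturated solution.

Ca(OH)₂(s) ⇌ Ca²⁺(aq) + 2 OH⁻(aq)
For each mole of Ca(OH)₂ that dissolves per liter, [Ca²⁺] = s and [OH⁻] = 2s; let s denote this solubility.
Ksp = [Ca²⁺][OH⁻]^2 = s · (2s)^2 = 4s^3 = 1.0×10⁻⁵
s = 1.4×10⁻² M
[OH⁻] = 2s = 2.7×10⁻² M

2.7×10⁻² M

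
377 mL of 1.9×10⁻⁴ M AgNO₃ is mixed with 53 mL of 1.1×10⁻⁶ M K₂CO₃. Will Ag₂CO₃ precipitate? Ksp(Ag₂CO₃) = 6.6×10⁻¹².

Total volume after mixing = 377 + 53 = 430 mL.
[Ag⁺] = (1.9×10⁻⁴)(377)/430 = 1.7×10⁻⁴ M
[CO₃²⁻] = (1.1×10⁻⁶)(53)/430 = 1.4×10⁻⁷ M
Q = [Ag⁺]^2[CO₃²⁻] = 3.8×10⁻¹⁵
Since Q (3.8×10⁻¹⁵) is less than Ksp (6.6×10⁻¹²), no Ag₂CO₃ precipitates.

No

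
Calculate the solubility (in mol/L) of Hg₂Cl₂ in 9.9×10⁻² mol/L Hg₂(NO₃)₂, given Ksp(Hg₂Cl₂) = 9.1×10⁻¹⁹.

1.5×10⁻⁹ M

Hg₂Cl₂(s) ⇌ Hg₂²⁺(aq) + 2 Cl⁻(aq)
Let s be the solubility of Hg₂Cl₂ here. The common ion gives [Hg₂²⁺] ≈ 9.9×10⁻² mol/L, and [Cl⁻] = 2s.
Ksp = [Hg₂²⁺][Cl⁻]^2 = (9.9×10⁻²)(2s)^2
(2s)^2 = 9.1×10⁻¹⁹ / (9.9×10⁻²) = 9.2×10⁻¹⁸
s = 1.5×10⁻⁹ mol/L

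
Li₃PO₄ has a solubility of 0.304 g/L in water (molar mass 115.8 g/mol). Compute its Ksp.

Ksp = 1.28×10⁻⁹

s = (0.304 g L⁻¹)/(115.8 g mol⁻¹) = 2.6252×10⁻³ M
Li₃PO₄(s) ⇌ 3 Li⁺(aq) + PO₄³⁻(aq)
With molar solubility s: [Li⁺] = 3s, [PO₄³⁻] = s.
Ksp = [Li⁺]^3[PO₄³⁻] = (3s)^3 · s = 27s^4
Ksp = 27 × (2.6252×10⁻³)^4 = 1.28×10⁻⁹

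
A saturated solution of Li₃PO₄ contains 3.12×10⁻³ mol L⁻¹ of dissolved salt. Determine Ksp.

Li₃PO₄(s) ⇌ 3 Li⁺(aq) + PO₄³⁻(aq)
Let s be the molar solubility. Then [Li⁺] = 3s and [PO₄³⁻] = s.
Ksp = [Li⁺]^3[PO₄³⁻] = (3s)^3 · s = 27s^4
Ksp = 27 × (3.12×10⁻³)^4 = 2.56×10⁻⁹

Ksp = 2.56×10⁻⁹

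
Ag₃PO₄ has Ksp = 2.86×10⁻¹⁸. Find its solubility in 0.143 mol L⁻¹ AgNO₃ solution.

Ag₃PO₄(s) ⇌ 3 Ag⁺(aq) + PO₄³⁻(aq)
Let s be the solubility of Ag₃PO₄ here. The common ion gives [Ag⁺] ≈ 0.143 mol L⁻¹, and [PO₄³⁻] = s.
Ksp = [Ag⁺]^3[PO₄³⁻] = (0.143)^3s
s = 2.86×10⁻¹⁸ / (0.143)^3 = 9.78×10⁻¹⁶
s = 9.78×10⁻¹⁶ mol L⁻¹

9.78×10⁻¹⁶ M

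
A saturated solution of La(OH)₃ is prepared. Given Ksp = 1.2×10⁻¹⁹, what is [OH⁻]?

2.4×10⁻⁵ M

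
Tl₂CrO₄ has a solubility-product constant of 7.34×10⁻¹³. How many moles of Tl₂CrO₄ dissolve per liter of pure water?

5.68×10⁻⁵ M

Tl₂CrO₄(s) ⇌ 2 Tl⁺(aq) + CrO₄²⁻(aq)
Let s be the molar solubility. Then [Tl⁺] = 2s and [CrO₄²⁻] = s.
Ksp = [Tl⁺]^2[CrO₄²⁻] = (2s)^2 · s = 4s^3
4s^3 = 7.34×10⁻¹³  ⇒  s^3 = 1.84×10⁻¹³
s = (1.84×10⁻¹³)^(1/3) = 5.68×10⁻⁵ M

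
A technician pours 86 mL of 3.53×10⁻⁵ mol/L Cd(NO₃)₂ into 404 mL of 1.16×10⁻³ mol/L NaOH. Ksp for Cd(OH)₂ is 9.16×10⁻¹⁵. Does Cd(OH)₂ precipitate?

After mixing, V = 86 mL + 404 mL = 490 mL.
[Cd²⁺] = (3.53×10⁻⁵)(86)/490 = 6.20×10⁻⁶ mol/L
[OH⁻] = (1.16×10⁻³)(404)/490 = 9.56×10⁻⁴ mol/L
Q = [Cd²⁺][OH⁻]^2 = 5.67×10⁻¹²
Since Q (5.67×10⁻¹²) exceeds Ksp (9.16×10⁻¹⁵), Cd(OH)₂ will precipitate.

Yes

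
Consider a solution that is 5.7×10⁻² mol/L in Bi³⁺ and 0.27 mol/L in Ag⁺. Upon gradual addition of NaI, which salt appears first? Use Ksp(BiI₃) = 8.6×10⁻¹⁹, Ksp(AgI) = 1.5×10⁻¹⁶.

AgI

Precipitation of each salt begins when its ion product equals Ksp.
For BiI₃: [I⁻] = (Ksp/[Bi³⁺])^(1/3) = 2.5×10⁻⁶ mol/L
For AgI: [I⁻] = (Ksp/[Ag⁺]) = 5.6×10⁻¹⁶ mol/L
The smaller threshold [I⁻] is reached first, so AgI precipitates first.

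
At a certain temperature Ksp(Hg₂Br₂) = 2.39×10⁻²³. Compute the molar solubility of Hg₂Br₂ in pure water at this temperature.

Hg₂Br₂(s) ⇌ Hg₂²⁺(aq) + 2 Br⁻(aq)
For each mole of Hg₂Br₂ that dissolves per liter, [Hg₂²⁺] = s and [Br⁻] = 2s; let s denote this solubility.
Ksp = [Hg₂²⁺][Br⁻]^2 = s · (2s)^2 = 4s^3
4s^3 = 2.39×10⁻²³  ⇒  s^3 = 5.98×10⁻²⁴
s = 1.81×10⁻⁸ M

1.81×10⁻⁸ M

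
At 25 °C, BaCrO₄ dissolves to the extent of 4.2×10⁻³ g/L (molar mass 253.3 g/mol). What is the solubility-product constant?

Ksp = 2.7×10⁻¹⁰

Convert to molarity: s = 4.2×10⁻³ / 253.3 = 1.658×10⁻⁵ mol/L
BaCrO₄(s) ⇌ Ba²⁺(aq) + CrO₄²⁻(aq)
For each mole of BaCrO₄ that dissolves per liter, [Ba²⁺] = s and [CrO₄²⁻] = s; let s denote this solubility.
Ksp = [Ba²⁺][CrO₄²⁻] = s · s = s^2
Ksp = (1.658×10⁻⁵)^2 = 2.7×10⁻¹⁰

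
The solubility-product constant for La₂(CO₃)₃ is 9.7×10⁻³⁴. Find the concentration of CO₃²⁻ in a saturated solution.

2.9×10⁻⁷ M

La₂(CO₃)₃(s) ⇌ 2 La³⁺(aq) + 3 CO₃²⁻(aq)
For each mole of La₂(CO₃)₃ that dissolves per liter, [La³⁺] = 2s and [CO₃²⁻] = 3s; let s denote this solubility.
Ksp = [La³⁺]^2[CO₃²⁻]^3 = (2s)^2 · (3s)^3 = 108s^5 = 9.7×10⁻³⁴
s = 9.8×10⁻⁸ M
[CO₃²⁻] = 3s = 2.9×10⁻⁷ M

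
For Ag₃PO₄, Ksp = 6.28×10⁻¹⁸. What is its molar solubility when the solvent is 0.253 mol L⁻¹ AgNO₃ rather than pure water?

3.88×10⁻¹⁶ M

Ag₃PO₄(s) ⇌ 3 Ag⁺(aq) + PO₄³⁻(aq)
Ag⁺ is already present at 0.253 mol L⁻¹. If s mol/L of Ag₃PO₄ dissolves, [PO₄³⁻] = s while [Ag⁺] ≈ 0.253 mol L⁻¹.
Ksp = [Ag⁺]^3[PO₄³⁻] = (0.253)^3s
s = 6.28×10⁻¹⁸ / (0.253)^3 = 3.88×10⁻¹⁶
s = 3.88×10⁻¹⁶ mol L⁻¹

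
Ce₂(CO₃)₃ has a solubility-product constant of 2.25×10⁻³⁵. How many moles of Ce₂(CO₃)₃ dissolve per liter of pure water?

Ce₂(CO₃)₃(s) ⇌ 2 Ce³⁺(aq) + 3 CO₃²⁻(aq)
Let s be the molar solubility. Then [Ce³⁺] = 2s and [CO₃²⁻] = 3s.
Ksp = [Ce³⁺]^2[CO₃²⁻]^3 = (2s)^2 · (3s)^3 = 108s^5
108s^5 = 2.25×10⁻³⁵  ⇒  s^5 = 2.08×10⁻³⁷
s = (2.08×10⁻³⁷)^(1/5) = 4.61×10⁻⁸ mol L⁻¹

4.61×10⁻⁸ M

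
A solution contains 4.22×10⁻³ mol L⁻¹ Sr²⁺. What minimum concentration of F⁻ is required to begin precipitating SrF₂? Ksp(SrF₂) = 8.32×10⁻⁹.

Each salt precipitates once Q = Ksp for that salt.
SrF₂(s) ⇌ Sr²⁺(aq) + 2 F⁻(aq)
Ksp = [Sr²⁺][F⁻]^2 = [F⁻]^2(4.22×10⁻³)
[F⁻]^2 = 8.32×10⁻⁹ / (4.22×10⁻³) = 1.97×10⁻⁶
[F⁻] = 1.40×10⁻³ mol L⁻¹

1.40×10⁻³ M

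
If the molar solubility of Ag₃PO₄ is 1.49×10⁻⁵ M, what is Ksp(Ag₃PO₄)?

Ag₃PO₄(s) ⇌ 3 Ag⁺(aq) + PO₄³⁻(aq)
If s mol/L of Ag₃PO₄ dissolves, [Ag⁺] = 3s and [PO₄³⁻] = s.
Ksp = [Ag⁺]^3[PO₄³⁻] = (3s)^3 · s = 27s^4
Ksp = 27 × (1.49×10⁻⁵)^4 = 1.33×10⁻¹⁸

Ksp = 1.33×10⁻¹⁸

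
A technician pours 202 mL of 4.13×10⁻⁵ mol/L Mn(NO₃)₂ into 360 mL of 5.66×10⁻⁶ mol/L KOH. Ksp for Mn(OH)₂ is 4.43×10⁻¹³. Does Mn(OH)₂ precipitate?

After mixing, V = 202 mL + 360 mL = 562 mL.
[Mn²⁺] = (4.13×10⁻⁵)(202)/562 = 1.48×10⁻⁵ mol/L
[OH⁻] = (5.66×10⁻⁶)(360)/562 = 3.63×10⁻⁶ mol/L
Q = [Mn²⁺][OH⁻]^2 = 1.95×10⁻¹⁶
Q = 1.95×10⁻¹⁶ < Ksp = 4.43×10⁻¹³, so the solution is unsaturated and no precipitate forms.

No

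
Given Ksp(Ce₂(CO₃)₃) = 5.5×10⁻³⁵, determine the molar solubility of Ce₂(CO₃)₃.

5.5×10⁻⁸ M

Ce₂(CO₃)₃(s) ⇌ 2 Ce³⁺(aq) + 3 CO₃²⁻(aq)
With molar solubility s: [Ce³⁺] = 2s, [CO₃²⁻] = 3s.
Ksp = [Ce³⁺]^2[CO₃²⁻]^3 = (2s)^2 · (3s)^3 = 108s^5
108s^5 = 5.5×10⁻³⁵  ⇒  s^5 = 5.1×10⁻³⁷
s = (5.1×10⁻³⁷)^(1/5) = 5.5×10⁻⁸ M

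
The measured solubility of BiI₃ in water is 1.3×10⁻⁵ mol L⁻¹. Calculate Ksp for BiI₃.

BiI₃(s) ⇌ Bi³⁺(aq) + 3 I⁻(aq)
For each mole of BiI₃ that dissolves per liter, [Bi³⁺] = s and [I⁻] = 3s; let s denote this solubility.
Ksp = [Bi³⁺][I⁻]^3 = s · (3s)^3 = 27s^4
Ksp = 27 × (1.3×10⁻⁵)^4 = 7.7×10⁻¹⁹

Ksp = 7.7×10⁻¹⁹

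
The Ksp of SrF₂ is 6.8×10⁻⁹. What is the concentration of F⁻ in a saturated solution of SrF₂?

SrF₂(s) ⇌ Sr²⁺(aq) + 2 F⁻(aq)
Let s be the molar solubility. Then [Sr²⁺] = s and [F⁻] = 2s.
Ksp = [Sr²⁺][F⁻]^2 = s · (2s)^2 = 4s^3 = 6.8×10⁻⁹
s = 1.2×10⁻³ mol/L
[F⁻] = 2s = 2.4×10⁻³ mol/L

2.4×10⁻³ M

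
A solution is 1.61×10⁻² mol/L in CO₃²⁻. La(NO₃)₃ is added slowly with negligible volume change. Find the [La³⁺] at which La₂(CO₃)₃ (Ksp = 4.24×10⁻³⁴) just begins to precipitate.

1.01×10⁻¹⁴ M

Precipitation begins when Q = Ksp.
La₂(CO₃)₃(s) ⇌ 2 La³⁺(aq) + 3 CO₃²⁻(aq)
Ksp = [La³⁺]^2[CO₃²⁻]^3 = [La³⁺]^2(1.61×10⁻²)^3
[La³⁺]^2 = 4.24×10⁻³⁴ / (1.61×10⁻²)^3 = 1.02×10⁻²⁸
[La³⁺] = 1.01×10⁻¹⁴ mol/L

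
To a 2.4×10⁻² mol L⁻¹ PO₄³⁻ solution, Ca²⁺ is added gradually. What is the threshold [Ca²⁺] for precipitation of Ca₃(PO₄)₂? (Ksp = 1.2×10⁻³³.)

1.3×10⁻¹⁰ M

Precipitation of each salt begins when its ion product equals Ksp.
Ca₃(PO₄)₂(s) ⇌ 3 Ca²⁺(aq) + 2 PO₄³⁻(aq)
Ksp = [Ca²⁺]^3[PO₄³⁻]^2 = [Ca²⁺]^3(2.4×10⁻²)^2
[Ca²⁺]^3 = 1.2×10⁻³³ / (2.4×10⁻²)^2 = 2.1×10⁻³⁰
[Ca²⁺] = 1.3×10⁻¹⁰ mol L⁻¹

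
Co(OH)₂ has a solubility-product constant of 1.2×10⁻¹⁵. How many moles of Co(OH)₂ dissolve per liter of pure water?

6.7×10⁻⁶ M

Co(OH)₂(s) ⇌ Co²⁺(aq) + 2 OH⁻(aq)
If s mol/L of Co(OH)₂ dissolves, [Co²⁺] = s and [OH⁻] = 2s.
Ksp = [Co²⁺][OH⁻]^2 = s · (2s)^2 = 4s^3
4s^3 = 1.2×10⁻¹⁵  ⇒  s^3 = 3.0×10⁻¹⁶
s = 6.7×10⁻⁶ mol L⁻¹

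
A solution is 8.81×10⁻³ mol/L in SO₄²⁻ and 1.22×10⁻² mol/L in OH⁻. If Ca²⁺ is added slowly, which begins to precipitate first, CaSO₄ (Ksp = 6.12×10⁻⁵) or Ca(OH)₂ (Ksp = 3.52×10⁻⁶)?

CaSO₄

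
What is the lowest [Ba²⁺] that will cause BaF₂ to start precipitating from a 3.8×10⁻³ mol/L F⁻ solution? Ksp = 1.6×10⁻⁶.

0.11 M

Each salt precipitates once Q = Ksp for that salt.
BaF₂(s) ⇌ Ba²⁺(aq) + 2 F⁻(aq)
Ksp = [Ba²⁺][F⁻]^2 = [Ba²⁺](3.8×10⁻³)^2
[Ba²⁺] = 1.6×10⁻⁶ / (3.8×10⁻³)^2 = 0.11
[Ba²⁺] = 0.11 mol/L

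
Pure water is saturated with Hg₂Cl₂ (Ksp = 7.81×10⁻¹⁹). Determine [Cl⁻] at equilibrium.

Hg₂Cl₂(s) ⇌ Hg₂²⁺(aq) + 2 Cl⁻(aq)
Let s be the molar solubility. Then [Hg₂²⁺] = s and [Cl⁻] = 2s.
Ksp = [Hg₂²⁺][Cl⁻]^2 = s · (2s)^2 = 4s^3 = 7.81×10⁻¹⁹
s = 5.80×10⁻⁷ mol/L
[Cl⁻] = 2s = 1.16×10⁻⁶ mol/L

1.16×10⁻⁶ M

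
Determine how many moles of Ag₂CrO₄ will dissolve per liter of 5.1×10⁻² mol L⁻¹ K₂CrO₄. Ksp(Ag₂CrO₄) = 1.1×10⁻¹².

2.3×10⁻⁶ M

Ag₂CrO₄(s) ⇌ 2 Ag⁺(aq) + CrO₄²⁻(aq)
CrO₄²⁻ is already present at 5.1×10⁻² mol L⁻¹. If s mol/L of Ag₂CrO₄ dissolves, [Ag⁺] = 2s while [CrO₄²⁻] ≈ 5.1×10⁻² mol L⁻¹.
Ksp = [Ag⁺]^2[CrO₄²⁻] = (2s)^2(5.1×10⁻²)
(2s)^2 = 1.1×10⁻¹² / (5.1×10⁻²) = 2.2×10⁻¹¹
s = 2.3×10⁻⁶ mol L⁻¹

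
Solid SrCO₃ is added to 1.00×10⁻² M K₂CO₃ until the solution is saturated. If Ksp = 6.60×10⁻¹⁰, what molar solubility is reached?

SrCO₃(s) ⇌ Sr²⁺(aq) + CO₃²⁻(aq)
With CO₃²⁻ already at 1.00×10⁻² M and s small, take [CO₃²⁻] ≈ 1.00×10⁻² M and [Sr²⁺] = s.
Ksp = [Sr²⁺][CO₃²⁻] = s(1.00×10⁻²)
s = 6.60×10⁻¹⁰ / (1.00×10⁻²) = 6.60×10⁻⁸
s = 6.60×10⁻⁸ M

6.60×10⁻⁸ M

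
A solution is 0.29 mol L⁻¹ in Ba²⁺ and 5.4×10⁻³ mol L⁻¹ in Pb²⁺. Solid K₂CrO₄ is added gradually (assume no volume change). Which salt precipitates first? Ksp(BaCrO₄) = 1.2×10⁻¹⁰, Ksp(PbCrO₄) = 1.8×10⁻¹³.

PbCrO₄

Precipitation begins when Q = Ksp.
For BaCrO₄: [CrO₄²⁻] = (Ksp/[Ba²⁺]) = 4.1×10⁻¹⁰ mol L⁻¹
For PbCrO₄: [CrO₄²⁻] = (Ksp/[Pb²⁺]) = 3.3×10⁻¹¹ mol L⁻¹
PbCrO₄ requires the lower [CrO₄²⁻], so it precipitates first.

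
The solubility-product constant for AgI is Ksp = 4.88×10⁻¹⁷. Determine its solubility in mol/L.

AgI(s) ⇌ Ag⁺(aq) + I⁻(aq)
With molar solubility s: [Ag⁺] = s, [I⁻] = s.
Ksp = [Ag⁺][I⁻] = s · s = s^2
s^2 = 4.88×10⁻¹⁷
s = (4.88×10⁻¹⁷)^(1/2) = 6.99×10⁻⁹ mol/L

6.99×10⁻⁹ M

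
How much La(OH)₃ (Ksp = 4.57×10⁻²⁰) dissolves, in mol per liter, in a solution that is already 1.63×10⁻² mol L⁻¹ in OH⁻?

La(OH)₃(s) ⇌ La³⁺(aq) + 3 OH⁻(aq)
Let s be the solubility of La(OH)₃ here. The common ion gives [OH⁻] ≈ 1.63×10⁻² mol L⁻¹, and [La³⁺] = s.
Ksp = [La³⁺][OH⁻]^3 = s(1.63×10⁻²)^3
s = 4.57×10⁻²⁰ / (1.63×10⁻²)^3 = 1.06×10⁻¹⁴
s = 1.06×10⁻¹⁴ mol L⁻¹

1.06×10⁻¹⁴ M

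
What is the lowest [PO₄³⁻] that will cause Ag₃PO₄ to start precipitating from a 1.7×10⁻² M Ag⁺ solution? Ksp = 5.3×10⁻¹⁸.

1.1×10⁻¹² M

The threshold for precipitation is Q = Ksp.
Ag₃PO₄(s) ⇌ 3 Ag⁺(aq) + PO₄³⁻(aq)
Ksp = [Ag⁺]^3[PO₄³⁻] = [PO₄³⁻](1.7×10⁻²)^3
[PO₄³⁻] = 5.3×10⁻¹⁸ / (1.7×10⁻²)^3 = 1.1×10⁻¹²
[PO₄³⁻] = 1.1×10⁻¹² M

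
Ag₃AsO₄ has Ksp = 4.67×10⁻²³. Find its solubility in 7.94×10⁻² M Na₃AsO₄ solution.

2.79×10⁻⁸ M

Ag₃AsO₄(s) ⇌ 3 Ag⁺(aq) + AsO₄³⁻(aq)
The solution already contains AsO₄³⁻ at 7.94×10⁻² M. Let s be the molar solubility of Ag₃AsO₄.
[AsO₄³⁻] ≈ 7.94×10⁻² M (common ion dominates); [Ag⁺] = 3s.
Ksp = [Ag⁺]^3[AsO₄³⁻] = (3s)^3(7.94×10⁻²)
(3s)^3 = 4.67×10⁻²³ / (7.94×10⁻²) = 5.88×10⁻²²
s = 2.79×10⁻⁸ M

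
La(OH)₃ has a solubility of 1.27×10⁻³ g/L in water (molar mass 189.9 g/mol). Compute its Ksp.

Ksp = 5.40×10⁻²⁰

Molar solubility s = (1.27×10⁻³ g/L) / (189.9 g/mol) = 6.6877×10⁻⁶ mol/L
La(OH)₃(s) ⇌ La³⁺(aq) + 3 OH⁻(aq)
If s mol/L of La(OH)₃ dissolves, [La³⁺] = s and [OH⁻] = 3s.
Ksp = [La³⁺][OH⁻]^3 = s · (3s)^3 = 27s^4
Ksp = 27 × (6.6877×10⁻⁶)^4 = 5.40×10⁻²⁰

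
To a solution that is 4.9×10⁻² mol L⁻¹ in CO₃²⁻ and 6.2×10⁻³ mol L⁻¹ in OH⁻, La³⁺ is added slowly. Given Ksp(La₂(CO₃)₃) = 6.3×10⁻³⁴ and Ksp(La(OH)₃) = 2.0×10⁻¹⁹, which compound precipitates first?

A salt starts to precipitate once the ion product Q reaches its Ksp.
For La₂(CO₃)₃: [La³⁺] = (Ksp/[CO₃²⁻]^3)^(1/2) = 2.3×10⁻¹⁵ mol L⁻¹
For La(OH)₃: [La³⁺] = (Ksp/[OH⁻]^3) = 8.4×10⁻¹³ mol L⁻¹
The smaller threshold [La³⁺] is reached first, so La₂(CO₃)₃ precipitates first.

La₂(CO₃)₃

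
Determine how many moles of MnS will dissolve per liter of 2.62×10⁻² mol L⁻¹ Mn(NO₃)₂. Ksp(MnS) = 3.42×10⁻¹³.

1.31×10⁻¹¹ M

MnS(s) ⇌ Mn²⁺(aq) + S²⁻(aq)
Let s be the solubility of MnS here. The common ion gives [Mn²⁺] ≈ 2.62×10⁻² mol L⁻¹, and [S²⁻] = s.
Ksp = [Mn²⁺][S²⁻] = (2.62×10⁻²)s
s = 3.42×10⁻¹³ / (2.62×10⁻²) = 1.31×10⁻¹¹
s = 1.31×10⁻¹¹ mol L⁻¹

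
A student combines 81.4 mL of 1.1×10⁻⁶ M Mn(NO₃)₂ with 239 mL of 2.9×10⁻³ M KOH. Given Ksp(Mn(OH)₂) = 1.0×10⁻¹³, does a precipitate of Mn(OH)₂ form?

Yes

The combined volume is 320.4 mL.
[Mn²⁺] = (1.1×10⁻⁶)(81.4)/320.4 = 2.8×10⁻⁷ M
[OH⁻] = (2.9×10⁻³)(239)/320.4 = 2.2×10⁻³ M
Q = [Mn²⁺][OH⁻]^2 = 1.3×10⁻¹²
Because Q > Ksp (1.3×10⁻¹² vs 1.0×10⁻¹³), a precipitate of Mn(OH)₂ forms.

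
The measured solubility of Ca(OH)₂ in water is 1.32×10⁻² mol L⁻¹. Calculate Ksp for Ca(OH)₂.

Ksp = 9.20×10⁻⁶

Ca(OH)₂(s) ⇌ Ca²⁺(aq) + 2 OH⁻(aq)
With molar solubility s: [Ca²⁺] = s, [OH⁻] = 2s.
Ksp = [Ca²⁺][OH⁻]^2 = s · (2s)^2 = 4s^3
Ksp = 4 × (1.32×10⁻²)^3 = 9.20×10⁻⁶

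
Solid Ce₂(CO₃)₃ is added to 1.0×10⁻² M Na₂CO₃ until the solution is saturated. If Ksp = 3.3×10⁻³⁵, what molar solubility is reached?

2.9×10⁻¹⁵ M

Ce₂(CO₃)₃(s) ⇌ 2 Ce³⁺(aq) + 3 CO₃²⁻(aq)
The solution already contains CO₃²⁻ at 1.0×10⁻² M. Let s be the molar solubility of Ce₂(CO₃)₃.
[CO₃²⁻] ≈ 1.0×10⁻² M (common ion dominates); [Ce³⁺] = 2s.
Ksp = [Ce³⁺]^2[CO₃²⁻]^3 = (2s)^2(1.0×10⁻²)^3
(2s)^2 = 3.3×10⁻³⁵ / (1.0×10⁻²)^3 = 3.3×10⁻²⁹
s = 2.9×10⁻¹⁵ M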